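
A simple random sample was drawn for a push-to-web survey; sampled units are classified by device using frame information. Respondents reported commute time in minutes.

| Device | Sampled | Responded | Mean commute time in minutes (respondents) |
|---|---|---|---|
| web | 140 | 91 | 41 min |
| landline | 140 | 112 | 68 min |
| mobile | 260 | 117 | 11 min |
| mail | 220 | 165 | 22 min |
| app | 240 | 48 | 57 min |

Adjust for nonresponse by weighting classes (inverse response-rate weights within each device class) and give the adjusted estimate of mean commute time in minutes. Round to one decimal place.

Response rates by class: web 91/140 = 65%, landline 112/140 = 80%, mobile 117/260 = 45%, mail 165/220 = 75%, app 48/240 = 20%.
Inverse-response-rate weighting restores each class to its sampled count, so class totals weight by n_sampled:
  web: 140 × 41 = 5740
  landline: 140 × 68 = 9520
  mobile: 260 × 11 = 2860
  mail: 220 × 22 = 4840
  app: 240 × 57 = 13,680
Adjusted estimate = 36,640 / 1,000 = 36.64 → 36.6.

36.6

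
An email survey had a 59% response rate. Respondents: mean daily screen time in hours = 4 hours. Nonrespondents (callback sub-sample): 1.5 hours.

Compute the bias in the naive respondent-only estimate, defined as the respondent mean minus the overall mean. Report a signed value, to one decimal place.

+1.0

Nonresponse fraction = 1 − 0.59 = 0.41.
Bias = (nonresponse fraction) × (respondent mean − nonrespondent mean)
     = 0.41 × (4 − 1.5) = 0.41 × 2.5 = 1.025.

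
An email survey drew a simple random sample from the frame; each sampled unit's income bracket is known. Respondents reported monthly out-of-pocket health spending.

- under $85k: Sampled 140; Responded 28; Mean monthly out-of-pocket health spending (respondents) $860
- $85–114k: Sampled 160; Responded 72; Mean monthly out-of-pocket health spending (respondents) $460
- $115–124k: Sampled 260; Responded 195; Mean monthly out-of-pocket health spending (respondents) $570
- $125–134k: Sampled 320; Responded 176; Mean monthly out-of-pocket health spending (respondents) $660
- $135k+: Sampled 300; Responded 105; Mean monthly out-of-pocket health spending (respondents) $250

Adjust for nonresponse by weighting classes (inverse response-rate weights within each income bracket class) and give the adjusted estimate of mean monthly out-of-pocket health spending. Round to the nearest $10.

$530

Response rates by class: under $85k 28/140 = 20%, $85–114k 72/160 = 45%, $115–124k 195/260 = 75%, $125–134k 176/320 = 55%, $135k+ 105/300 = 35%.
Each respondent's weight = sampled/responded in their class; summing within a class gives n_sampled, so:
  under $85k: 140 × 860 = 120,400
  $85–114k: 160 × 460 = 73,600
  $115–124k: 260 × 570 = 148,200
  $125–134k: 320 × 660 = 211,200
  $135k+: 300 × 250 = 75,000
Adjusted estimate = 628,400 / 1,180 = 532.542 → $530.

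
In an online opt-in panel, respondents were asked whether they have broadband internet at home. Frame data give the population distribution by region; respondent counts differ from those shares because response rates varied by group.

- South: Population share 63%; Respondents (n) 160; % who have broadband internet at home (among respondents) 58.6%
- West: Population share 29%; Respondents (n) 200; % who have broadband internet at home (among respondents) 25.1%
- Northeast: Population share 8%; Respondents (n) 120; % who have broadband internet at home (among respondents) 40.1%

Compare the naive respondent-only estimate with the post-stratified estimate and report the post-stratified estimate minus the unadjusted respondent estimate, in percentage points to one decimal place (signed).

+7.4 percentage points

Unadjusted (pooled respondent) estimate weights by respondent counts:
  (160/480)×58.6 + (200/480)×25.1 + (120/480)×40.1 = 40.0167%
Post-stratified estimate weights by population shares:
  0.63×58.6 + 0.29×25.1 + 0.08×40.1 = 47.405%
Difference = 47.405 − 40.0167 = 7.3883 pp.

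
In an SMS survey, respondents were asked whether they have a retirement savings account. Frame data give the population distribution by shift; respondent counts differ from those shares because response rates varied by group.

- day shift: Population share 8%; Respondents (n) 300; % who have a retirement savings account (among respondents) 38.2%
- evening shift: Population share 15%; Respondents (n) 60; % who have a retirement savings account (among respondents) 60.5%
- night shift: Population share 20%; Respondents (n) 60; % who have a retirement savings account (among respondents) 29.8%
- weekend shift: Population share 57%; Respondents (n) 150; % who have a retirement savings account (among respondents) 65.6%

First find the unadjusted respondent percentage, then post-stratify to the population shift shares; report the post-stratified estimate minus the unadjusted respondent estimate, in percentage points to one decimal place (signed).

Naive respondent-only estimate (weights = respondent counts):
  (300/570)×38.2 + (60/570)×60.5 + (60/570)×29.8 + (150/570)×65.6 = 46.8737%
Post-stratifying to population shares instead:
  0.08×38.2 + 0.15×60.5 + 0.2×29.8 + 0.57×65.6 = 55.483%
Difference = 55.483 − 46.8737 = 8.6093 pp.

+8.6 percentage points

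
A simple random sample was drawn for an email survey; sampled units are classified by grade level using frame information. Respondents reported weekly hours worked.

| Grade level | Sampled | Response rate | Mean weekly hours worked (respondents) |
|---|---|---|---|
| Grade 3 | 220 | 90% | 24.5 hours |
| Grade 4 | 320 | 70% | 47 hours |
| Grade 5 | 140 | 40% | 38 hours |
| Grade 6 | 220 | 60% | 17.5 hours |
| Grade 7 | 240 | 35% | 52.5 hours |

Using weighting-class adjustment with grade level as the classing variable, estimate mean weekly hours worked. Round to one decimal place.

37.0

With weight = n_sampled/n_responded per class, the weighted class total is n_sampled:
  Grade 3: 220 × 24.5 = 5390
  Grade 4: 320 × 47 = 15,040
  Grade 5: 140 × 38 = 5320
  Grade 6: 220 × 17.5 = 3850
  Grade 7: 240 × 52.5 = 12,600
Adjusted estimate = 42,200 / 1,140 = 37.0175 → 37.0.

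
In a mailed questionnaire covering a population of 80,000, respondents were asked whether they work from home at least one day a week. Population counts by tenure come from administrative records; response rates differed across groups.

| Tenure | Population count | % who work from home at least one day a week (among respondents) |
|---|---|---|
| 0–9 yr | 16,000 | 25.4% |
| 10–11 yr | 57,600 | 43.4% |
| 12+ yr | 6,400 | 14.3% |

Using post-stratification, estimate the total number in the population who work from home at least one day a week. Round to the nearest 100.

30,000

Apply each group's respondent rate to its population count:
  0–9 yr: 16,000 × 25.4% = 4064
  10–11 yr: 57,600 × 43.4% = 24998.4
  12+ yr: 6,400 × 14.3% = 915.2
Estimated total = 29977.6 → 30,000.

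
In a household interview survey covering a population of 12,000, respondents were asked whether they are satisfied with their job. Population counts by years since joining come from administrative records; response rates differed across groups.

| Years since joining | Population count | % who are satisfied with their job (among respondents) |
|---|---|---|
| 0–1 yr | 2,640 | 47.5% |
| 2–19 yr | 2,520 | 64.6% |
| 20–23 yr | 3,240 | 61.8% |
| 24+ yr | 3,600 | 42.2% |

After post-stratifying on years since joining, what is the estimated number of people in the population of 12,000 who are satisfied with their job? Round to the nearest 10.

Apply each group's respondent rate to its population count:
  0–1 yr: 2,640 × 47.5% = 1254
  2–19 yr: 2,520 × 64.6% = 1627.92
  20–23 yr: 3,240 × 61.8% = 2002.32
  24+ yr: 3,600 × 42.2% = 1519.2
Estimated total = 6403.44 → 6,400.

6,400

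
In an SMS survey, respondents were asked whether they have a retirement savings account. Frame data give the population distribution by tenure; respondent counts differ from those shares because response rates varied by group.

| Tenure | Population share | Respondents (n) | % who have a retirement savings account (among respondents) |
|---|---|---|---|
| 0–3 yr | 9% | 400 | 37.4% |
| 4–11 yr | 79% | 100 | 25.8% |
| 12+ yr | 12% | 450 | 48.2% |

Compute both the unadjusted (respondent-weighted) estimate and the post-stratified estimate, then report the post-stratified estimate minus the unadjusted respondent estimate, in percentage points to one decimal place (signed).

Naive respondent-only estimate (weights = respondent counts):
  (400/950)×37.4 + (100/950)×25.8 + (450/950)×48.2 = 41.2947%
Post-stratifying to population shares instead:
  0.09×37.4 + 0.79×25.8 + 0.12×48.2 = 29.532%
Difference = 29.532 − 41.2947 = -11.7627 pp.

-11.8 percentage points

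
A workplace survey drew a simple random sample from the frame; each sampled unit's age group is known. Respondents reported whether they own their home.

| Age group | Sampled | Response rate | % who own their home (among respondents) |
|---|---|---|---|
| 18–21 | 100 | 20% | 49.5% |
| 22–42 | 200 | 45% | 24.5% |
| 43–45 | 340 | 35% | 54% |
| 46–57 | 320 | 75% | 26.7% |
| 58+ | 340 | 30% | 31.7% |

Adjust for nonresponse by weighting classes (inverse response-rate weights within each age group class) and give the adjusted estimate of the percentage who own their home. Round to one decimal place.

Weighting each respondent by the inverse class response rate inflates each class back to its sampled size, so the class weight is n_sampled:
  18–21: 100 × 49.5 = 4950
  22–42: 200 × 24.5 = 4900
  43–45: 340 × 54 = 18,360
  46–57: 320 × 26.7 = 8544
  58+: 340 × 31.7 = 10,778
Adjusted estimate = 47,532 / 1,300 = 36.5631 → 36.6%.

36.6%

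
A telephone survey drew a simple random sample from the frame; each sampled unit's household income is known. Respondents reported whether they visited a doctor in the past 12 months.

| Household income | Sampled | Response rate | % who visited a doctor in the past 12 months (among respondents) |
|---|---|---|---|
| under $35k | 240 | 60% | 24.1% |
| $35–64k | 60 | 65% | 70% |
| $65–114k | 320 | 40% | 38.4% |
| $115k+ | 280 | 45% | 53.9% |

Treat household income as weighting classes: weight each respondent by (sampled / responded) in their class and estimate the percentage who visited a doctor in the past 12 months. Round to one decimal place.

41.5%

With weight = n_sampled/n_responded per class, the weighted class total is n_sampled:
  under $35k: 240 × 24.1 = 5784
  $35–64k: 60 × 70 = 4200
  $65–114k: 320 × 38.4 = 12,288
  $115k+: 280 × 53.9 = 15,092
Adjusted estimate = 37,364 / 900 = 41.5156 → 41.5%.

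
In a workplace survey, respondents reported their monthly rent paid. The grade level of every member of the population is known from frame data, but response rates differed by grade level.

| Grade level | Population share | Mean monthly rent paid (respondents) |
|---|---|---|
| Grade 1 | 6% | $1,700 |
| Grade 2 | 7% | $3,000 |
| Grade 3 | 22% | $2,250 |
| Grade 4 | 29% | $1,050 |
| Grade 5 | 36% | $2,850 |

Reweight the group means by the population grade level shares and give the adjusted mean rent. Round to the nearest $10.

$2,140

Each cell contributes population-share × respondent value:
  Grade 1: 0.06 × 1700 = 102
  Grade 2: 0.07 × 3000 = 210
  Grade 3: 0.22 × 2250 = 495
  Grade 4: 0.29 × 1050 = 304.5
  Grade 5: 0.36 × 2850 = 1026
Post-stratified estimate = 2137.5 → $2,140.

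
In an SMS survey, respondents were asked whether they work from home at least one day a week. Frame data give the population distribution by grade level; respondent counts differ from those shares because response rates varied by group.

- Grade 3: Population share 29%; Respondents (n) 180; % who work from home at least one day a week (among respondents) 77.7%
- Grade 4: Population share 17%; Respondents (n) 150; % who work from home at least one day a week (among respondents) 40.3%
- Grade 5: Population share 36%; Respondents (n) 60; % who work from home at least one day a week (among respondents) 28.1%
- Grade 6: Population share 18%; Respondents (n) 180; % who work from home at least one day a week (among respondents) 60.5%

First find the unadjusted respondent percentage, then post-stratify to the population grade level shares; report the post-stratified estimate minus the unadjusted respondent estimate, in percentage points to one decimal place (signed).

Naive respondent-only estimate (weights = respondent counts):
  (180/570)×77.7 + (150/570)×40.3 + (60/570)×28.1 + (180/570)×60.5 = 57.2053%
Post-stratifying to population shares instead:
  0.29×77.7 + 0.17×40.3 + 0.36×28.1 + 0.18×60.5 = 50.39%
Difference = 50.39 − 57.2053 = -6.8153 pp.

-6.8 percentage points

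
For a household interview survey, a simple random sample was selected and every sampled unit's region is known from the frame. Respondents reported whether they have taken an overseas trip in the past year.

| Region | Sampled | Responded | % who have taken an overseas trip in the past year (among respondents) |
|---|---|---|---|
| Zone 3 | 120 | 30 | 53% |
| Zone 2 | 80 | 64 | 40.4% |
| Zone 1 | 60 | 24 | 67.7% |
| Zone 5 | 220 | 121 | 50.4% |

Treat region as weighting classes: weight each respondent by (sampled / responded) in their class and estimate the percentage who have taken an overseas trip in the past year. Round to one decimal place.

51.5%

Response rates by class: Zone 3 30/120 = 25%, Zone 2 64/80 = 80%, Zone 1 24/60 = 40%, Zone 5 121/220 = 55%.
Each respondent's weight = sampled/responded in their class; summing within a class gives n_sampled, so:
  Zone 3: 120 × 53 = 6360
  Zone 2: 80 × 40.4 = 3232
  Zone 1: 60 × 67.7 = 4062
  Zone 5: 220 × 50.4 = 11,088
Adjusted estimate = 24,742 / 480 = 51.5458 → 51.5%.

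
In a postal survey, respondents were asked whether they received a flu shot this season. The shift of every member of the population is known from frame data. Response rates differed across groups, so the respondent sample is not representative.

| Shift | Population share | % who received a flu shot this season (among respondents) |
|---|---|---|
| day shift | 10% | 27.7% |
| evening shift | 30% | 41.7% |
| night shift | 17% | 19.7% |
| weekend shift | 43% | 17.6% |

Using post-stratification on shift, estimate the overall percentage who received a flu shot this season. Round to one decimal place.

Reweight to the known shift distribution:
  day shift: 0.1 × 27.7 = 2.77
  evening shift: 0.3 × 41.7 = 12.51
  night shift: 0.17 × 19.7 = 3.349
  weekend shift: 0.43 × 17.6 = 7.568
Post-stratified estimate = 26.197 → 26.2%.

26.2%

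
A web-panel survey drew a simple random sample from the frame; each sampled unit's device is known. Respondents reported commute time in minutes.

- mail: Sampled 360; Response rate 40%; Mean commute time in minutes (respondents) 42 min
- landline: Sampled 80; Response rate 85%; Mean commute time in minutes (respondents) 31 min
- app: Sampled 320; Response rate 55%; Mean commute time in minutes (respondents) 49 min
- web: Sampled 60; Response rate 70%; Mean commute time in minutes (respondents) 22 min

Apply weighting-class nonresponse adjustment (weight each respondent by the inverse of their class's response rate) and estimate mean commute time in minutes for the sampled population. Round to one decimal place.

42.2

Each respondent's weight = sampled/responded in their class; summing within a class gives n_sampled, so:
  mail: 360 × 42 = 15,120
  landline: 80 × 31 = 2480
  app: 320 × 49 = 15,680
  web: 60 × 22 = 1320
Adjusted estimate = 34,600 / 820 = 42.1951 → 42.2.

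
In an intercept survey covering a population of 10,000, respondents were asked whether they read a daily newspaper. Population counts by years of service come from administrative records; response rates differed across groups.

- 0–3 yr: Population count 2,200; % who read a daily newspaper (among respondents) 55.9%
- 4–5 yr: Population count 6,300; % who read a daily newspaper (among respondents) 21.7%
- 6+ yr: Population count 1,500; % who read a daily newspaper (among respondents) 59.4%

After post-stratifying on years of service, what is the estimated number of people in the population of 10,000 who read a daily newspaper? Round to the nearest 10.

Apply each group's respondent rate to its population count:
  0–3 yr: 2,200 × 55.9% = 1229.8
  4–5 yr: 6,300 × 21.7% = 1367.1
  6+ yr: 1,500 × 59.4% = 891
Estimated total = 3487.9 → 3,490.

3,490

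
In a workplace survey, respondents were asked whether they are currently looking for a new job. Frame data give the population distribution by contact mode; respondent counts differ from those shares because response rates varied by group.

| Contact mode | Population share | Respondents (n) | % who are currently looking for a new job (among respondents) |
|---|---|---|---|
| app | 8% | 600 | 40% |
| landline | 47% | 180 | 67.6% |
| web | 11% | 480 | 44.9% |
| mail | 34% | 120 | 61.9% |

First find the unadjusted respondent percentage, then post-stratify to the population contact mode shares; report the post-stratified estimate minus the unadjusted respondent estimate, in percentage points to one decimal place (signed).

Unadjusted (pooled respondent) estimate weights by respondent counts:
  (600/1380)×40 + (180/1380)×67.6 + (480/1380)×44.9 + (120/1380)×61.9 = 47.2087%
Post-stratifying to population shares instead:
  0.08×40 + 0.47×67.6 + 0.11×44.9 + 0.34×61.9 = 60.957%
Difference = 60.957 − 47.2087 = 13.7483 pp.

+13.7 percentage points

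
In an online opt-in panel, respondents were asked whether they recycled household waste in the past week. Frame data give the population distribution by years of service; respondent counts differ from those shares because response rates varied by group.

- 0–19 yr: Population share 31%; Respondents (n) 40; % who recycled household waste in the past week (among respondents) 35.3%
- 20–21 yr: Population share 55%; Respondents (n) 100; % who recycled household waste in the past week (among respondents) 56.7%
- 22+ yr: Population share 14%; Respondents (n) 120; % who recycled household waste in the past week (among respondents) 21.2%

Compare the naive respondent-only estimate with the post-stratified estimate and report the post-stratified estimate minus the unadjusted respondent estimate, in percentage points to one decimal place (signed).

+8.1 percentage points

Without adjustment, the pooled respondent share is:
  (40/260)×35.3 + (100/260)×56.7 + (120/260)×21.2 = 37.0231%
Post-stratified estimate weights by population shares:
  0.31×35.3 + 0.55×56.7 + 0.14×21.2 = 45.096%
Difference = 45.096 − 37.0231 = 8.0729 pp.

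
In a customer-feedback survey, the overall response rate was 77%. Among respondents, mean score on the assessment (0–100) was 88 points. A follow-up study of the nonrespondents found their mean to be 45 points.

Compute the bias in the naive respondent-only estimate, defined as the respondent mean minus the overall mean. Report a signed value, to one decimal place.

Nonresponse fraction = 1 − 0.77 = 0.23.
Bias = (nonresponse fraction) × (respondent mean − nonrespondent mean)
     = 0.23 × (88 − 45) = 0.23 × 43 = 9.89.

+9.9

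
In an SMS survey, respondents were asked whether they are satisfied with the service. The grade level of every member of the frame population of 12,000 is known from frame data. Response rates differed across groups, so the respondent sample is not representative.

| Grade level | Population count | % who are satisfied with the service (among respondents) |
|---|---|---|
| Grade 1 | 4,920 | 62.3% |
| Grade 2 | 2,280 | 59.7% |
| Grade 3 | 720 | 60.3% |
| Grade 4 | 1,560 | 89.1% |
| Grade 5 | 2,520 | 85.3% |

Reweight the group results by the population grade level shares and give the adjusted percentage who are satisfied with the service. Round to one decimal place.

Weight each group's respondent value by its population share:
  Grade 1: (4,920/12,000) × 62.3 = 25.543
  Grade 2: (2,280/12,000) × 59.7 = 11.343
  Grade 3: (720/12,000) × 60.3 = 3.618
  Grade 4: (1,560/12,000) × 89.1 = 11.583
  Grade 5: (2,520/12,000) × 85.3 = 17.913
Post-stratified estimate = 70 → 70.0%.

70.0%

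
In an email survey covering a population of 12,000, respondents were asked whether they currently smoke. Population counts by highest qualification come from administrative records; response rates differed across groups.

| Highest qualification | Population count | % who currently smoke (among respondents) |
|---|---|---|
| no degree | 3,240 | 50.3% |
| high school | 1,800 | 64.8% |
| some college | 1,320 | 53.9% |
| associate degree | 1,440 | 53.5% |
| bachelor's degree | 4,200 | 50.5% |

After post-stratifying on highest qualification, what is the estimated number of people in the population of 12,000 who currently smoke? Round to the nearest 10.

Each cell contributes its population count × the respondent rate:
  no degree: 3,240 × 50.3% = 1629.72
  high school: 1,800 × 64.8% = 1166.4
  some college: 1,320 × 53.9% = 711.48
  associate degree: 1,440 × 53.5% = 770.4
  bachelor's degree: 4,200 × 50.5% = 2121
Estimated total = 6399 → 6,400.

6,400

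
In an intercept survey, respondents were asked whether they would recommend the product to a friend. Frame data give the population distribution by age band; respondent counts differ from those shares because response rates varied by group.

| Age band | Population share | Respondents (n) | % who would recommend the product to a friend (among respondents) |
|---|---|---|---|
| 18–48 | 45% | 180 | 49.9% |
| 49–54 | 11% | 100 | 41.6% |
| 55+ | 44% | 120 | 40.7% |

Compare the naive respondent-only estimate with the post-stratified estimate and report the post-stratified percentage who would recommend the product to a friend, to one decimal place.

Unadjusted (pooled respondent) estimate weights by respondent counts:
  (180/400)×49.9 + (100/400)×41.6 + (120/400)×40.7 = 45.065%
Post-stratified estimate weights by population shares:
  0.45×49.9 + 0.11×41.6 + 0.44×40.7 = 44.939%

44.9%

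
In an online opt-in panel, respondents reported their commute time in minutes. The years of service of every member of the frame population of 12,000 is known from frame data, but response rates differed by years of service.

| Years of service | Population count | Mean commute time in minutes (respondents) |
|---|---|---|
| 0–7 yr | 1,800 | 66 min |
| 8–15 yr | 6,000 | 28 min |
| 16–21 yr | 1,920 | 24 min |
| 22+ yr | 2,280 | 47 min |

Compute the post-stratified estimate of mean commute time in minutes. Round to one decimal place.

36.7

Reweight to the known years of service distribution:
  0–7 yr: (1,800/12,000) × 66 = 9.9
  8–15 yr: (6,000/12,000) × 28 = 14
  16–21 yr: (1,920/12,000) × 24 = 3.84
  22+ yr: (2,280/12,000) × 47 = 8.93
Post-stratified estimate = 36.67 → 36.7.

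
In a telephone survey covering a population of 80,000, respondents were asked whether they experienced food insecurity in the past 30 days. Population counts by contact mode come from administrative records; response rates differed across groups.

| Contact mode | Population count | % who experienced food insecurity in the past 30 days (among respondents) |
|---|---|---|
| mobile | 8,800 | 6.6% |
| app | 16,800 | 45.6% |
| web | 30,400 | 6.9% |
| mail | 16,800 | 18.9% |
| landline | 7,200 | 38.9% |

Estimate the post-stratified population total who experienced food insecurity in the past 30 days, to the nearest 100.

Each cell contributes its population count × the respondent rate:
  mobile: 8,800 × 6.6% = 580.8
  app: 16,800 × 45.6% = 7660.8
  web: 30,400 × 6.9% = 2097.6
  mail: 16,800 × 18.9% = 3175.2
  landline: 7,200 × 38.9% = 2800.8
Estimated total = 16315.2 → 16,300.

16,300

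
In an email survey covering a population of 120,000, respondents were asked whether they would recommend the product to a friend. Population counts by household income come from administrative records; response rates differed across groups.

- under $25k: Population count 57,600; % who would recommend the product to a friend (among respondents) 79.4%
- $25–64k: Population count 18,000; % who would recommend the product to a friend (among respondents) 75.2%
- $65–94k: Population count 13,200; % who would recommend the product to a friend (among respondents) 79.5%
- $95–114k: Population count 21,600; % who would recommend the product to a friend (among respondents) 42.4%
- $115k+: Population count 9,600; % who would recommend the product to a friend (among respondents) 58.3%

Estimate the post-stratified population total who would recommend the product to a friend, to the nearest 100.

84,500

Estimated count per cell = population count × respondent percentage:
  under $25k: 57,600 × 79.4% = 45734.4
  $25–64k: 18,000 × 75.2% = 13,536
  $65–94k: 13,200 × 79.5% = 10,494
  $95–114k: 21,600 × 42.4% = 9158.4
  $115k+: 9,600 × 58.3% = 5596.8
Estimated total = 84519.6 → 84,500.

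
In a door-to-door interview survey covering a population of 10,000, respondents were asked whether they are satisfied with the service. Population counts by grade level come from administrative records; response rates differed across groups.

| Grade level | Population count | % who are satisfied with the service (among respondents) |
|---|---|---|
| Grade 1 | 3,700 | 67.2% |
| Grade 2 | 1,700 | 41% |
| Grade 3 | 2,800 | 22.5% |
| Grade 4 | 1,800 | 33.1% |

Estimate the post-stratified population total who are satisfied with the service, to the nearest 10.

4,410

Each cell contributes its population count × the respondent rate:
  Grade 1: 3,700 × 67.2% = 2486.4
  Grade 2: 1,700 × 41% = 697
  Grade 3: 2,800 × 22.5% = 630
  Grade 4: 1,800 × 33.1% = 595.8
Estimated total = 4409.2 → 4,410.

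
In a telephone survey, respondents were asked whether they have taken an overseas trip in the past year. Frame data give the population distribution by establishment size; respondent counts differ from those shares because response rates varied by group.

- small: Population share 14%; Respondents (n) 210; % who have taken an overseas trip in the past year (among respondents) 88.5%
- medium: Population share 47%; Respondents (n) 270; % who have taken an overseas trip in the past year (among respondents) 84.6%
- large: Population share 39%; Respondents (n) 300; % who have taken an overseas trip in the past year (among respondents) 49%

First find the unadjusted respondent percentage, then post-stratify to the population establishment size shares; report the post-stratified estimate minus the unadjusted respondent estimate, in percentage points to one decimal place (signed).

-0.7 percentage points

Unadjusted (pooled respondent) estimate weights by respondent counts:
  (210/780)×88.5 + (270/780)×84.6 + (300/780)×49 = 71.9577%
Post-stratified estimate weights by population shares:
  0.14×88.5 + 0.47×84.6 + 0.39×49 = 71.262%
Difference = 71.262 − 71.9577 = -0.6957 pp.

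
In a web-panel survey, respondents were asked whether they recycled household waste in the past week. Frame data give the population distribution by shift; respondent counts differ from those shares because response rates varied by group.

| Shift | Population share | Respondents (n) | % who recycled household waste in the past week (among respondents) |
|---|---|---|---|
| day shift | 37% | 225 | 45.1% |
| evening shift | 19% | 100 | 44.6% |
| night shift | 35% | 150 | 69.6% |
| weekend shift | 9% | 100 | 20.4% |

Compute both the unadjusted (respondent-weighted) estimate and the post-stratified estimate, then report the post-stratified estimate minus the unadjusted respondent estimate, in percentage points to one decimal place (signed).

Without adjustment, the pooled respondent share is:
  (225/575)×45.1 + (100/575)×44.6 + (150/575)×69.6 + (100/575)×20.4 = 47.1087%
Post-stratifying to population shares instead:
  0.37×45.1 + 0.19×44.6 + 0.35×69.6 + 0.09×20.4 = 51.357%
Difference = 51.357 − 47.1087 = 4.2483 pp.

+4.2 percentage points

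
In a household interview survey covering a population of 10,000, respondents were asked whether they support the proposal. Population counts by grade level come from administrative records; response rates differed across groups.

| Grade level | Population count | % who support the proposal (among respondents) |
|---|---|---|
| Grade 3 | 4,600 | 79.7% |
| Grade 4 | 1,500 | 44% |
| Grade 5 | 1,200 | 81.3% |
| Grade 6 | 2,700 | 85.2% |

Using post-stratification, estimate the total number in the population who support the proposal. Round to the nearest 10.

7,600

Each cell contributes its population count × the respondent rate:
  Grade 3: 4,600 × 79.7% = 3666.2
  Grade 4: 1,500 × 44% = 660
  Grade 5: 1,200 × 81.3% = 975.6
  Grade 6: 2,700 × 85.2% = 2300.4
Estimated total = 7602.2 → 7,600.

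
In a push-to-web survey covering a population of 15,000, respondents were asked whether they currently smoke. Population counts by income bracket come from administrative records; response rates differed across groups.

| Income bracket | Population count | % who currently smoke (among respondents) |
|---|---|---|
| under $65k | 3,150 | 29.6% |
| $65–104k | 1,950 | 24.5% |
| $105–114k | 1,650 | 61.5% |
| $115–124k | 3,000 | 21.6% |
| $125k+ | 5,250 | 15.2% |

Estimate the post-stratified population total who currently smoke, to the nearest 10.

3,870

Estimated count per cell = population count × respondent percentage:
  under $65k: 3,150 × 29.6% = 932.4
  $65–104k: 1,950 × 24.5% = 477.75
  $105–114k: 1,650 × 61.5% = 1014.75
  $115–124k: 3,000 × 21.6% = 648
  $125k+: 5,250 × 15.2% = 798
Estimated total = 3870.9 → 3,870.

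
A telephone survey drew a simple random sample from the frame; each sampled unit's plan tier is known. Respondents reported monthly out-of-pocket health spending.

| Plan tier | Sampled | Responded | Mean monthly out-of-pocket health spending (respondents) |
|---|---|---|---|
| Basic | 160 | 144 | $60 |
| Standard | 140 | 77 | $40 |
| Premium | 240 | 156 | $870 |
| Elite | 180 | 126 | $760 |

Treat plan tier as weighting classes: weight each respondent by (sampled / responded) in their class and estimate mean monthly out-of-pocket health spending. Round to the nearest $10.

Response rates by class: Basic 144/160 = 90%, Standard 77/140 = 55%, Premium 156/240 = 65%, Elite 126/180 = 70%.
Weighting each respondent by the inverse class response rate inflates each class back to its sampled size, so the class weight is n_sampled:
  Basic: 160 × 60 = 9600
  Standard: 140 × 40 = 5600
  Premium: 240 × 870 = 208,800
  Elite: 180 × 760 = 136,800
Adjusted estimate = 360,800 / 720 = 501.111 → $500.

$500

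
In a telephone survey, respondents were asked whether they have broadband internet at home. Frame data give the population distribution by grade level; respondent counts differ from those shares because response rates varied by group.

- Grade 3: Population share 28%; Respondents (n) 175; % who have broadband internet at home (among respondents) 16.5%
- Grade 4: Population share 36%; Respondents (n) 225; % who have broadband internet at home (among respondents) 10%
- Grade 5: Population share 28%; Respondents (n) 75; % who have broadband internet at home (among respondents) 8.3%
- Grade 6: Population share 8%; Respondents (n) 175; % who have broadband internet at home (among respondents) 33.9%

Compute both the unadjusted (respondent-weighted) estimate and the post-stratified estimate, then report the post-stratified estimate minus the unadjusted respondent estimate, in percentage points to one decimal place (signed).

-4.7 percentage points

Naive respondent-only estimate (weights = respondent counts):
  (175/650)×16.5 + (225/650)×10 + (75/650)×8.3 + (175/650)×33.9 = 17.9885%
Reweighting by population grade level shares:
  0.28×16.5 + 0.36×10 + 0.28×8.3 + 0.08×33.9 = 13.256%
Difference = 13.256 − 17.9885 = -4.7325 pp.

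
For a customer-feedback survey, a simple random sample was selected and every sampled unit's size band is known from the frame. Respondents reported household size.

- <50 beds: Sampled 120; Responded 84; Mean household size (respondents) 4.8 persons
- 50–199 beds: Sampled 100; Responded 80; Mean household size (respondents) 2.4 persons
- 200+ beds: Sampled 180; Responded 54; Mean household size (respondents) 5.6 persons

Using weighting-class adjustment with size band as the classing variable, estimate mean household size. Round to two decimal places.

4.56

Response rates by class: <50 beds 84/120 = 70%, 50–199 beds 80/100 = 80%, 200+ beds 54/180 = 30%.
Each respondent's weight = sampled/responded in their class; summing within a class gives n_sampled, so:
  <50 beds: 120 × 4.8 = 576
  50–199 beds: 100 × 2.4 = 240
  200+ beds: 180 × 5.6 = 1008
Adjusted estimate = 1824 / 400 = 4.56 → 4.56.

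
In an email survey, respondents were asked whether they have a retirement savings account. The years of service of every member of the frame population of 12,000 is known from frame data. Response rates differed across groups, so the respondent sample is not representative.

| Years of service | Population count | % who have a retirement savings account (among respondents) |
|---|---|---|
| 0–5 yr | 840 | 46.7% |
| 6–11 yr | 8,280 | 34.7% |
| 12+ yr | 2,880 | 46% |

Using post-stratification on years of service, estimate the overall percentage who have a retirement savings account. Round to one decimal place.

38.3%

Each cell contributes population-share × respondent value:
  0–5 yr: (840/12,000) × 46.7 = 3.269
  6–11 yr: (8,280/12,000) × 34.7 = 23.943
  12+ yr: (2,880/12,000) × 46 = 11.04
Post-stratified estimate = 38.252 → 38.3%.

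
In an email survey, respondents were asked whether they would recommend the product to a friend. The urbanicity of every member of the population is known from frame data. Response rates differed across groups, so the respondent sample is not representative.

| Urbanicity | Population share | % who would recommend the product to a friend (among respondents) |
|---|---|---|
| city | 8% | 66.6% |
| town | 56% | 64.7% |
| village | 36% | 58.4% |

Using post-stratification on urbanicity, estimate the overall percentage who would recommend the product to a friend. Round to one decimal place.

62.6%

Post-stratification weights by population share, not respondent share:
  city: 0.08 × 66.6 = 5.328
  town: 0.56 × 64.7 = 36.232
  village: 0.36 × 58.4 = 21.024
Post-stratified estimate = 62.584 → 62.6%.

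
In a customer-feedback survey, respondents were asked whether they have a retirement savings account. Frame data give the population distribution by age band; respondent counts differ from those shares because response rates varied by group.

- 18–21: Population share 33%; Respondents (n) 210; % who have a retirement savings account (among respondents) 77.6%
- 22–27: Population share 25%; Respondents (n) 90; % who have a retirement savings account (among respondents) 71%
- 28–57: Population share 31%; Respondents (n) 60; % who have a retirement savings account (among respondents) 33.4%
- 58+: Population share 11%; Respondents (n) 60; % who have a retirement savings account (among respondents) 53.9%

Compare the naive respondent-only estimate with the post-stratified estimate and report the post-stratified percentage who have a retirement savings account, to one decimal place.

Naive respondent-only estimate (weights = respondent counts):
  (210/420)×77.6 + (90/420)×71 + (60/420)×33.4 + (60/420)×53.9 = 66.4857%
Post-stratified estimate weights by population shares:
  0.33×77.6 + 0.25×71 + 0.31×33.4 + 0.11×53.9 = 59.641%

59.6%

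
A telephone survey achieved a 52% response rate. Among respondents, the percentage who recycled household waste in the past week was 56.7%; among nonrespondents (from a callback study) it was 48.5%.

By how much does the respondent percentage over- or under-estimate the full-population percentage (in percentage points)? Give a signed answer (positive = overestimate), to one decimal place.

+3.9 percentage points

Nonresponse fraction = 1 − 0.52 = 0.48.
Bias = (nonresponse fraction) × (respondent percentage − nonrespondent percentage)
     = 0.48 × (56.7 − 48.5) = 0.48 × 8.2 = 3.936.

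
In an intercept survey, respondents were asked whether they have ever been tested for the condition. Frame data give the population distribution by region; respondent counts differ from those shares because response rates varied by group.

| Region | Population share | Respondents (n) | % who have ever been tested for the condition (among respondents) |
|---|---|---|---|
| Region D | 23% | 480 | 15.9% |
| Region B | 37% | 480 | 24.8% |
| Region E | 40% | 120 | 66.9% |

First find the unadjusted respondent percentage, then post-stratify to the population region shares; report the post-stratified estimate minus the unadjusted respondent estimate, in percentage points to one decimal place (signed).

Unadjusted (pooled respondent) estimate weights by respondent counts:
  (480/1080)×15.9 + (480/1080)×24.8 + (120/1080)×66.9 = 25.5222%
Reweighting by population region shares:
  0.23×15.9 + 0.37×24.8 + 0.4×66.9 = 39.593%
Difference = 39.593 − 25.5222 = 14.0708 pp.

+14.1 percentage points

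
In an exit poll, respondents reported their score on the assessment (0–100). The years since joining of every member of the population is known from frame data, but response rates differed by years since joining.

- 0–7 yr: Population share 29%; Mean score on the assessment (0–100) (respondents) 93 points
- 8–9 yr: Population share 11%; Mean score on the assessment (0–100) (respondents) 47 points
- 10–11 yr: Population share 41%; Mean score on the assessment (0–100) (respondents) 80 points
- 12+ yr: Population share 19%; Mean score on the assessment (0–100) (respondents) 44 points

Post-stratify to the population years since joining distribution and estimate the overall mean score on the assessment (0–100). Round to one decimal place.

Weight each group's respondent value by its population share:
  0–7 yr: 0.29 × 93 = 26.97
  8–9 yr: 0.11 × 47 = 5.17
  10–11 yr: 0.41 × 80 = 32.8
  12+ yr: 0.19 × 44 = 8.36
Post-stratified estimate = 73.3 → 73.3.

73.3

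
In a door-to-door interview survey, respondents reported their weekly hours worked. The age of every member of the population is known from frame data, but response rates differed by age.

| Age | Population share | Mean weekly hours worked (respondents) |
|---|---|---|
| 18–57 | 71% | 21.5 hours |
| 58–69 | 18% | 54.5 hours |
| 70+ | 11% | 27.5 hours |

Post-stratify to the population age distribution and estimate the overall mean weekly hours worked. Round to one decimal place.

Weight each group's respondent value by its population share:
  18–57: 0.71 × 21.5 = 15.265
  58–69: 0.18 × 54.5 = 9.81
  70+: 0.11 × 27.5 = 3.025
Post-stratified estimate = 28.1 → 28.1.

28.1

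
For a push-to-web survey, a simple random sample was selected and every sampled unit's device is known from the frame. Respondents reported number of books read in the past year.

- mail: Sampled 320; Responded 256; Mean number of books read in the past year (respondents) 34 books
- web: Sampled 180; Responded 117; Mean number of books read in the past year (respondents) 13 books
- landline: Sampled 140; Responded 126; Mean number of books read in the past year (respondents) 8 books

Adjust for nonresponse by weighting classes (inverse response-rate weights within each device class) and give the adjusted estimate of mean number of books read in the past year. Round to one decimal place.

22.4

Response rates by class: mail 256/320 = 80%, web 117/180 = 65%, landline 126/140 = 90%.
Each respondent's weight = sampled/responded in their class; summing within a class gives n_sampled, so:
  mail: 320 × 34 = 10,880
  web: 180 × 13 = 2340
  landline: 140 × 8 = 1120
Adjusted estimate = 14,340 / 640 = 22.4062 → 22.4.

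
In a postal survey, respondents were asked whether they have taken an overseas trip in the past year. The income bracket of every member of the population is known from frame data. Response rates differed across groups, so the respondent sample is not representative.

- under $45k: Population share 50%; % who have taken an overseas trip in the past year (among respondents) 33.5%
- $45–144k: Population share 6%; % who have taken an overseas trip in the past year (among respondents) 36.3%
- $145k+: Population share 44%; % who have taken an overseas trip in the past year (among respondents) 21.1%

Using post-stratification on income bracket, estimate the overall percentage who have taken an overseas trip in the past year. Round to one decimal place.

28.2%

Weight each group's respondent value by its population share:
  under $45k: 0.5 × 33.5 = 16.75
  $45–144k: 0.06 × 36.3 = 2.178
  $145k+: 0.44 × 21.1 = 9.284
Post-stratified estimate = 28.212 → 28.2%.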